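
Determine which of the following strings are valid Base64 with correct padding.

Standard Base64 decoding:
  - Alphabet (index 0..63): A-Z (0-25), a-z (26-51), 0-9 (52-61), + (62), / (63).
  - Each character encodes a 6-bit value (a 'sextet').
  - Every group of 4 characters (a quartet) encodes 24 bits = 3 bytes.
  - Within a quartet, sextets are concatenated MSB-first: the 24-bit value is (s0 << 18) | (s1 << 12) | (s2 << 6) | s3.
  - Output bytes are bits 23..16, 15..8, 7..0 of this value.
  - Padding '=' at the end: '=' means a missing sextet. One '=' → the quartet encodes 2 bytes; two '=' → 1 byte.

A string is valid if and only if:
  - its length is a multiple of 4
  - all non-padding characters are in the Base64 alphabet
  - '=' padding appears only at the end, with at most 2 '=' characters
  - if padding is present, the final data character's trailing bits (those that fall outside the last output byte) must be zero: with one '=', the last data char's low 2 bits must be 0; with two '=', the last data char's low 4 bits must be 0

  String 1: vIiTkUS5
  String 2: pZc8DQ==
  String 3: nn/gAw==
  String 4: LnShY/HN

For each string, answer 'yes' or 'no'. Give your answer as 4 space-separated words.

Answer: yes yes yes yes

Derivation:
String 1: 'vIiTkUS5' → valid
String 2: 'pZc8DQ==' → valid
String 3: 'nn/gAw==' → valid
String 4: 'LnShY/HN' → valid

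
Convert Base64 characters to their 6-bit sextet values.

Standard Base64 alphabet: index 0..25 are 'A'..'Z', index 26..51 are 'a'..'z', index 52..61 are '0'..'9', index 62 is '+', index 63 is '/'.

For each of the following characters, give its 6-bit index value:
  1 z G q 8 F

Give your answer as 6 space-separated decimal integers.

'1': 0..9 range, 52 + ord('1') − ord('0') = 53
'z': a..z range, 26 + ord('z') − ord('a') = 51
'G': A..Z range, ord('G') − ord('A') = 6
'q': a..z range, 26 + ord('q') − ord('a') = 42
'8': 0..9 range, 52 + ord('8') − ord('0') = 60
'F': A..Z range, ord('F') − ord('A') = 5

Answer: 53 51 6 42 60 5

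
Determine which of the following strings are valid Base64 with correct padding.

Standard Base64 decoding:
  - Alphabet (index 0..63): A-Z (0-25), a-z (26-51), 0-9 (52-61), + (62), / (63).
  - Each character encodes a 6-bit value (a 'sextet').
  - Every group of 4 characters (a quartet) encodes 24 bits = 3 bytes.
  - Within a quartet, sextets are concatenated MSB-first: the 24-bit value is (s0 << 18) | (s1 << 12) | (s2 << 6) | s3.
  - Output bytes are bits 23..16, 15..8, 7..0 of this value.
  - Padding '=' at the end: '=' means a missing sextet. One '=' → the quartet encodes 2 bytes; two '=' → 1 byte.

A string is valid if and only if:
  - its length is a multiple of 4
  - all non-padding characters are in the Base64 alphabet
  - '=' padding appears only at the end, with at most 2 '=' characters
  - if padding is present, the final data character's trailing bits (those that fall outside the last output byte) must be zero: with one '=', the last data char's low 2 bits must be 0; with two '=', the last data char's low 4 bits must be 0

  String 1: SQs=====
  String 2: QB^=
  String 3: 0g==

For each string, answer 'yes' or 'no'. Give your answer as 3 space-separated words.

Answer: no no yes

Derivation:
String 1: 'SQs=====' → invalid (5 pad chars (max 2))
String 2: 'QB^=' → invalid (bad char(s): ['^'])
String 3: '0g==' → valid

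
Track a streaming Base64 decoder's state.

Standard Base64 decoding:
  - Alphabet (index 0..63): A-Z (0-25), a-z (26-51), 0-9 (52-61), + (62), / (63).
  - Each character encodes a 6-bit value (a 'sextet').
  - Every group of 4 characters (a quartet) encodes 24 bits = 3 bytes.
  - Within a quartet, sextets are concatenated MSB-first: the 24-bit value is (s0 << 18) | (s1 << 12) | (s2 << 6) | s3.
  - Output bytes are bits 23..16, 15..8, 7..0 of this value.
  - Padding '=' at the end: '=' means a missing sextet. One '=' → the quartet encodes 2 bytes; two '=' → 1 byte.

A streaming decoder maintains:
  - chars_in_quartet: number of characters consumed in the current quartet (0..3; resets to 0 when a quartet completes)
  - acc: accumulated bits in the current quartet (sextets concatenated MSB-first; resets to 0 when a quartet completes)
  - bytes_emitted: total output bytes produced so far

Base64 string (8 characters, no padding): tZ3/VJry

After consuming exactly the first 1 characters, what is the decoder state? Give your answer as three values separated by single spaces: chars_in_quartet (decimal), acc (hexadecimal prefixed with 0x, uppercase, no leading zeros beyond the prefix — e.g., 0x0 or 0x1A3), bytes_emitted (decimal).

After char 0 ('t'=45): chars_in_quartet=1 acc=0x2D bytes_emitted=0

Answer: 1 0x2D 0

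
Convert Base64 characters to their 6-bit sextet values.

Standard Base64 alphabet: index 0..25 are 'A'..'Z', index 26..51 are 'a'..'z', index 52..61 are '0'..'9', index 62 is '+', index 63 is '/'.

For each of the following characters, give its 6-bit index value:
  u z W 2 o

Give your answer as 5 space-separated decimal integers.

Answer: 46 51 22 54 40

Derivation:
'u': a..z range, 26 + ord('u') − ord('a') = 46
'z': a..z range, 26 + ord('z') − ord('a') = 51
'W': A..Z range, ord('W') − ord('A') = 22
'2': 0..9 range, 52 + ord('2') − ord('0') = 54
'o': a..z range, 26 + ord('o') − ord('a') = 40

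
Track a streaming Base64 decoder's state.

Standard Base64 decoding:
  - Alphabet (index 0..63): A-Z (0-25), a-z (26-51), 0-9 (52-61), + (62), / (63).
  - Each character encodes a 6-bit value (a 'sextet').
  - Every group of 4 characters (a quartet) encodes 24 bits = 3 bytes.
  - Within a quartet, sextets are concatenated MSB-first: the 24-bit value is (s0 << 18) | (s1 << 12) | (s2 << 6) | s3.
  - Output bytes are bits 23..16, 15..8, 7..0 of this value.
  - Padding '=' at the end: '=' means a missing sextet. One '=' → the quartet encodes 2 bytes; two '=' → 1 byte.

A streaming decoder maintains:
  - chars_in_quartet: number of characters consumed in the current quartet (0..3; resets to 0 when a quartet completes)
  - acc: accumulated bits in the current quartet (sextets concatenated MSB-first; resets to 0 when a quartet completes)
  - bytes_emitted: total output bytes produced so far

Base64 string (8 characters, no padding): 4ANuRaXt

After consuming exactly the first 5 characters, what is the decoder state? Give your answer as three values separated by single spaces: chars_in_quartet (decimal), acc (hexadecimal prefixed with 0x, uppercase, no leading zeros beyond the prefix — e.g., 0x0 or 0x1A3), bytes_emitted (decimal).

After char 0 ('4'=56): chars_in_quartet=1 acc=0x38 bytes_emitted=0
After char 1 ('A'=0): chars_in_quartet=2 acc=0xE00 bytes_emitted=0
After char 2 ('N'=13): chars_in_quartet=3 acc=0x3800D bytes_emitted=0
After char 3 ('u'=46): chars_in_quartet=4 acc=0xE0036E -> emit E0 03 6E, reset; bytes_emitted=3
After char 4 ('R'=17): chars_in_quartet=1 acc=0x11 bytes_emitted=3

Answer: 1 0x11 3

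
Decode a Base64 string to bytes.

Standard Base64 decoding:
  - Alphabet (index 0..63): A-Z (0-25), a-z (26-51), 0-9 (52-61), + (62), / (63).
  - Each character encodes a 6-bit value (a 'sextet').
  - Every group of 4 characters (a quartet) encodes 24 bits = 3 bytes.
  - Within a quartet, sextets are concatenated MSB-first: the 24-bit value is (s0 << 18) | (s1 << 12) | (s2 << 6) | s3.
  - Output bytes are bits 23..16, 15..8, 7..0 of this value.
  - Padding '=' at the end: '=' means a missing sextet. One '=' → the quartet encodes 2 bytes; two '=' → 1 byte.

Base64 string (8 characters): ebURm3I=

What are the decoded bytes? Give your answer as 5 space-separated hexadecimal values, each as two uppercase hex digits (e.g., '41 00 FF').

Answer: 79 B5 11 9B 72

Derivation:
After char 0 ('e'=30): chars_in_quartet=1 acc=0x1E bytes_emitted=0
After char 1 ('b'=27): chars_in_quartet=2 acc=0x79B bytes_emitted=0
After char 2 ('U'=20): chars_in_quartet=3 acc=0x1E6D4 bytes_emitted=0
After char 3 ('R'=17): chars_in_quartet=4 acc=0x79B511 -> emit 79 B5 11, reset; bytes_emitted=3
After char 4 ('m'=38): chars_in_quartet=1 acc=0x26 bytes_emitted=3
After char 5 ('3'=55): chars_in_quartet=2 acc=0x9B7 bytes_emitted=3
After char 6 ('I'=8): chars_in_quartet=3 acc=0x26DC8 bytes_emitted=3
Padding '=': partial quartet acc=0x26DC8 -> emit 9B 72; bytes_emitted=5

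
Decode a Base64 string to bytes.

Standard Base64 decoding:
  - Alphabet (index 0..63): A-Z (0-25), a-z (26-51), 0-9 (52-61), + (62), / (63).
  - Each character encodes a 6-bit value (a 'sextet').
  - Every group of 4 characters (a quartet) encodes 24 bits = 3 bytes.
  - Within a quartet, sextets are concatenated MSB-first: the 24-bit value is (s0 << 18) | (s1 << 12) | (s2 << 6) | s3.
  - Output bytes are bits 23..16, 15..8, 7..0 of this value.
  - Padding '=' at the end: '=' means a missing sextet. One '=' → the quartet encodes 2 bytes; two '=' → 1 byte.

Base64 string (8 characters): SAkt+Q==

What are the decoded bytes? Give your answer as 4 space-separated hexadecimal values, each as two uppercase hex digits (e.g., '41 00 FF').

After char 0 ('S'=18): chars_in_quartet=1 acc=0x12 bytes_emitted=0
After char 1 ('A'=0): chars_in_quartet=2 acc=0x480 bytes_emitted=0
After char 2 ('k'=36): chars_in_quartet=3 acc=0x12024 bytes_emitted=0
After char 3 ('t'=45): chars_in_quartet=4 acc=0x48092D -> emit 48 09 2D, reset; bytes_emitted=3
After char 4 ('+'=62): chars_in_quartet=1 acc=0x3E bytes_emitted=3
After char 5 ('Q'=16): chars_in_quartet=2 acc=0xF90 bytes_emitted=3
Padding '==': partial quartet acc=0xF90 -> emit F9; bytes_emitted=4

Answer: 48 09 2D F9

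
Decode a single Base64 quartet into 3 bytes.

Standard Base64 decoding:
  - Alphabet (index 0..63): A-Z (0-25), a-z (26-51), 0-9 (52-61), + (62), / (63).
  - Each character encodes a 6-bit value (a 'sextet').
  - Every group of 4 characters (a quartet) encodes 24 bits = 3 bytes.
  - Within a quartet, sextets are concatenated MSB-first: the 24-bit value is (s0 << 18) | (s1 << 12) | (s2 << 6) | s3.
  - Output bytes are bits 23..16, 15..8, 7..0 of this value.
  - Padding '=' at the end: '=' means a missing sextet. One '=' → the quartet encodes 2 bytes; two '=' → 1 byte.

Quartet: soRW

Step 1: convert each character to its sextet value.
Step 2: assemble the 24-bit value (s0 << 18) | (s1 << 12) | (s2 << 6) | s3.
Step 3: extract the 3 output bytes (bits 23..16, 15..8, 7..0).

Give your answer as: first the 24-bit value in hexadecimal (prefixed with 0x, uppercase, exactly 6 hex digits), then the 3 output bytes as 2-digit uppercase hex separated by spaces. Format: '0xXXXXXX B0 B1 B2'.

Sextets: s=44, o=40, R=17, W=22
24-bit: (44<<18) | (40<<12) | (17<<6) | 22
      = 0xB00000 | 0x028000 | 0x000440 | 0x000016
      = 0xB28456
Bytes: (v>>16)&0xFF=B2, (v>>8)&0xFF=84, v&0xFF=56

Answer: 0xB28456 B2 84 56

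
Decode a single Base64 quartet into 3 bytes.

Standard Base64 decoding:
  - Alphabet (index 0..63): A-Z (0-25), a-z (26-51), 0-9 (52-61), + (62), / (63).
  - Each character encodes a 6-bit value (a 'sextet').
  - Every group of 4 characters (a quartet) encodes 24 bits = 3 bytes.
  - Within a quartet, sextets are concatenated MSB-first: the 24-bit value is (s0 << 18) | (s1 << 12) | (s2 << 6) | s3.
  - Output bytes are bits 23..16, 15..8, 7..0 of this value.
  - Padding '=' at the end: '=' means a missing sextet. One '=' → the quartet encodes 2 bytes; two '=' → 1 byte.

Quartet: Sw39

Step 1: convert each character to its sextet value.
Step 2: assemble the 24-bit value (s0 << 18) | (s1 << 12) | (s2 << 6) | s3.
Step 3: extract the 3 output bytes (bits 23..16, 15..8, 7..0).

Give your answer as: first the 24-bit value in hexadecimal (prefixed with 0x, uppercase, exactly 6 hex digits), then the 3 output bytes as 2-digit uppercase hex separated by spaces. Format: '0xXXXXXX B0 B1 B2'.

Answer: 0x4B0DFD 4B 0D FD

Derivation:
Sextets: S=18, w=48, 3=55, 9=61
24-bit: (18<<18) | (48<<12) | (55<<6) | 61
      = 0x480000 | 0x030000 | 0x000DC0 | 0x00003D
      = 0x4B0DFD
Bytes: (v>>16)&0xFF=4B, (v>>8)&0xFF=0D, v&0xFF=FD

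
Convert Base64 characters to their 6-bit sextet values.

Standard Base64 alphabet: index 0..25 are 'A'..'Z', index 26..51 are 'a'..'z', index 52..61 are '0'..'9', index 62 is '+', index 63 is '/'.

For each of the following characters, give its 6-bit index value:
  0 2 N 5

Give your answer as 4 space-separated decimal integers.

Answer: 52 54 13 57

Derivation:
'0': 0..9 range, 52 + ord('0') − ord('0') = 52
'2': 0..9 range, 52 + ord('2') − ord('0') = 54
'N': A..Z range, ord('N') − ord('A') = 13
'5': 0..9 range, 52 + ord('5') − ord('0') = 57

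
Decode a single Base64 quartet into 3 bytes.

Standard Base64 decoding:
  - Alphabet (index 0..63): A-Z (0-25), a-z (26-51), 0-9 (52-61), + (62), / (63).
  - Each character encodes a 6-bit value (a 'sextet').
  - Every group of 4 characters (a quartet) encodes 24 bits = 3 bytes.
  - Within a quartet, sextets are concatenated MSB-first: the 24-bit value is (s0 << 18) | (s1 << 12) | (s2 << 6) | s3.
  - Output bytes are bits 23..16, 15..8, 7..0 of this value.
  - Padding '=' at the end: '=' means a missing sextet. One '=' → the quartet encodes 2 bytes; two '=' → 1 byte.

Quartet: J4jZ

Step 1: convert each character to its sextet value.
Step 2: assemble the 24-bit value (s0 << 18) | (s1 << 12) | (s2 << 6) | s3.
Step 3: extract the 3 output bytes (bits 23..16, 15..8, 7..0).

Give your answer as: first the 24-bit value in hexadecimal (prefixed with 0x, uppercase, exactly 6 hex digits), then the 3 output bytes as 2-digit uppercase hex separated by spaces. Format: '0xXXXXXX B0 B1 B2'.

Answer: 0x2788D9 27 88 D9

Derivation:
Sextets: J=9, 4=56, j=35, Z=25
24-bit: (9<<18) | (56<<12) | (35<<6) | 25
      = 0x240000 | 0x038000 | 0x0008C0 | 0x000019
      = 0x2788D9
Bytes: (v>>16)&0xFF=27, (v>>8)&0xFF=88, v&0xFF=D9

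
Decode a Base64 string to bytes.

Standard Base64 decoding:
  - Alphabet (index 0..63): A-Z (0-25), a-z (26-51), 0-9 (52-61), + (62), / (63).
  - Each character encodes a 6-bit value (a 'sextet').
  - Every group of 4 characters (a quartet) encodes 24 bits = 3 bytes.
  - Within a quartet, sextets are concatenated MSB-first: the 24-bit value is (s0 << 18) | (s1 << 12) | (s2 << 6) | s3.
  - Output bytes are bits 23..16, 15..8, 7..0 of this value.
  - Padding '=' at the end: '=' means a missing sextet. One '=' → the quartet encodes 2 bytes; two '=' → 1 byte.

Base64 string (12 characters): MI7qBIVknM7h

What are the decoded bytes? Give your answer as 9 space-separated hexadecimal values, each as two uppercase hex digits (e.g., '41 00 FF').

After char 0 ('M'=12): chars_in_quartet=1 acc=0xC bytes_emitted=0
After char 1 ('I'=8): chars_in_quartet=2 acc=0x308 bytes_emitted=0
After char 2 ('7'=59): chars_in_quartet=3 acc=0xC23B bytes_emitted=0
After char 3 ('q'=42): chars_in_quartet=4 acc=0x308EEA -> emit 30 8E EA, reset; bytes_emitted=3
After char 4 ('B'=1): chars_in_quartet=1 acc=0x1 bytes_emitted=3
After char 5 ('I'=8): chars_in_quartet=2 acc=0x48 bytes_emitted=3
After char 6 ('V'=21): chars_in_quartet=3 acc=0x1215 bytes_emitted=3
After char 7 ('k'=36): chars_in_quartet=4 acc=0x48564 -> emit 04 85 64, reset; bytes_emitted=6
After char 8 ('n'=39): chars_in_quartet=1 acc=0x27 bytes_emitted=6
After char 9 ('M'=12): chars_in_quartet=2 acc=0x9CC bytes_emitted=6
After char 10 ('7'=59): chars_in_quartet=3 acc=0x2733B bytes_emitted=6
After char 11 ('h'=33): chars_in_quartet=4 acc=0x9CCEE1 -> emit 9C CE E1, reset; bytes_emitted=9

Answer: 30 8E EA 04 85 64 9C CE E1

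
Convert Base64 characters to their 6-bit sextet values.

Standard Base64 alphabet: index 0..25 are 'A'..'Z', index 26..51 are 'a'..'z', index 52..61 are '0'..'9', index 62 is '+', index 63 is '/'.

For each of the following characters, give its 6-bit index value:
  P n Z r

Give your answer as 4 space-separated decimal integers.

'P': A..Z range, ord('P') − ord('A') = 15
'n': a..z range, 26 + ord('n') − ord('a') = 39
'Z': A..Z range, ord('Z') − ord('A') = 25
'r': a..z range, 26 + ord('r') − ord('a') = 43

Answer: 15 39 25 43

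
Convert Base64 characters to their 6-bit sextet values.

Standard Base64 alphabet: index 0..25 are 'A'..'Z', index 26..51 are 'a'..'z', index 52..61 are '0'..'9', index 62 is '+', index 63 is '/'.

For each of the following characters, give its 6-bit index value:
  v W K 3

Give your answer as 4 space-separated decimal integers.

'v': a..z range, 26 + ord('v') − ord('a') = 47
'W': A..Z range, ord('W') − ord('A') = 22
'K': A..Z range, ord('K') − ord('A') = 10
'3': 0..9 range, 52 + ord('3') − ord('0') = 55

Answer: 47 22 10 55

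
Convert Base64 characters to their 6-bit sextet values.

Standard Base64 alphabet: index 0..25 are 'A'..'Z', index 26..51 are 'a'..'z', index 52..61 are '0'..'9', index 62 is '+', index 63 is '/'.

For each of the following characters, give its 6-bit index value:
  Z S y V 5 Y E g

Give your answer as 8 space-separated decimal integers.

Answer: 25 18 50 21 57 24 4 32

Derivation:
'Z': A..Z range, ord('Z') − ord('A') = 25
'S': A..Z range, ord('S') − ord('A') = 18
'y': a..z range, 26 + ord('y') − ord('a') = 50
'V': A..Z range, ord('V') − ord('A') = 21
'5': 0..9 range, 52 + ord('5') − ord('0') = 57
'Y': A..Z range, ord('Y') − ord('A') = 24
'E': A..Z range, ord('E') − ord('A') = 4
'g': a..z range, 26 + ord('g') − ord('a') = 32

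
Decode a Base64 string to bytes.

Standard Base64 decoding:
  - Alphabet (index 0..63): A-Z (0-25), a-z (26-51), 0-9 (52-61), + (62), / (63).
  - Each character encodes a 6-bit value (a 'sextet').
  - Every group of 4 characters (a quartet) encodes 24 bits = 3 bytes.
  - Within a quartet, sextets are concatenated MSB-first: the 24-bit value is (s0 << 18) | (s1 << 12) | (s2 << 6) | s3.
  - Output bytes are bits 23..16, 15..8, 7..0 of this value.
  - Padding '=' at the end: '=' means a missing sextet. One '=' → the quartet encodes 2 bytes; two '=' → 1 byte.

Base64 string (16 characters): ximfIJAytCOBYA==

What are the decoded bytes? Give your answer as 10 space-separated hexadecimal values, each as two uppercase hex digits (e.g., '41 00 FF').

Answer: C6 29 9F 20 90 32 B4 23 81 60

Derivation:
After char 0 ('x'=49): chars_in_quartet=1 acc=0x31 bytes_emitted=0
After char 1 ('i'=34): chars_in_quartet=2 acc=0xC62 bytes_emitted=0
After char 2 ('m'=38): chars_in_quartet=3 acc=0x318A6 bytes_emitted=0
After char 3 ('f'=31): chars_in_quartet=4 acc=0xC6299F -> emit C6 29 9F, reset; bytes_emitted=3
After char 4 ('I'=8): chars_in_quartet=1 acc=0x8 bytes_emitted=3
After char 5 ('J'=9): chars_in_quartet=2 acc=0x209 bytes_emitted=3
After char 6 ('A'=0): chars_in_quartet=3 acc=0x8240 bytes_emitted=3
After char 7 ('y'=50): chars_in_quartet=4 acc=0x209032 -> emit 20 90 32, reset; bytes_emitted=6
After char 8 ('t'=45): chars_in_quartet=1 acc=0x2D bytes_emitted=6
After char 9 ('C'=2): chars_in_quartet=2 acc=0xB42 bytes_emitted=6
After char 10 ('O'=14): chars_in_quartet=3 acc=0x2D08E bytes_emitted=6
After char 11 ('B'=1): chars_in_quartet=4 acc=0xB42381 -> emit B4 23 81, reset; bytes_emitted=9
After char 12 ('Y'=24): chars_in_quartet=1 acc=0x18 bytes_emitted=9
After char 13 ('A'=0): chars_in_quartet=2 acc=0x600 bytes_emitted=9
Padding '==': partial quartet acc=0x600 -> emit 60; bytes_emitted=10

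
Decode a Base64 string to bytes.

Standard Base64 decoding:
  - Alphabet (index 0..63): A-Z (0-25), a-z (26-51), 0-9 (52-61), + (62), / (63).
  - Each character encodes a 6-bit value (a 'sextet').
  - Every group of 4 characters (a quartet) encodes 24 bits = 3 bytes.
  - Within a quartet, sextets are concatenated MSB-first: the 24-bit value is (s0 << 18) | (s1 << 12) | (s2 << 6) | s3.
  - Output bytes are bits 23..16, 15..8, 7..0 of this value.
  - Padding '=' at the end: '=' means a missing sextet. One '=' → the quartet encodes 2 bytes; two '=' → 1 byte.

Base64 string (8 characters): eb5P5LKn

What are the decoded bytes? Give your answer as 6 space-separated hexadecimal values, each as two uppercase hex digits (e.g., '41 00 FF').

Answer: 79 BE 4F E4 B2 A7

Derivation:
After char 0 ('e'=30): chars_in_quartet=1 acc=0x1E bytes_emitted=0
After char 1 ('b'=27): chars_in_quartet=2 acc=0x79B bytes_emitted=0
After char 2 ('5'=57): chars_in_quartet=3 acc=0x1E6F9 bytes_emitted=0
After char 3 ('P'=15): chars_in_quartet=4 acc=0x79BE4F -> emit 79 BE 4F, reset; bytes_emitted=3
After char 4 ('5'=57): chars_in_quartet=1 acc=0x39 bytes_emitted=3
After char 5 ('L'=11): chars_in_quartet=2 acc=0xE4B bytes_emitted=3
After char 6 ('K'=10): chars_in_quartet=3 acc=0x392CA bytes_emitted=3
After char 7 ('n'=39): chars_in_quartet=4 acc=0xE4B2A7 -> emit E4 B2 A7, reset; bytes_emitted=6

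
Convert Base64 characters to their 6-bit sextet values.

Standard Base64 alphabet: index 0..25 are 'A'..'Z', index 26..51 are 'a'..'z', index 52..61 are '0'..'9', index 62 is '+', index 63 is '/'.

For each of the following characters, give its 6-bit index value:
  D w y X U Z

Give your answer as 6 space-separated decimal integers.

Answer: 3 48 50 23 20 25

Derivation:
'D': A..Z range, ord('D') − ord('A') = 3
'w': a..z range, 26 + ord('w') − ord('a') = 48
'y': a..z range, 26 + ord('y') − ord('a') = 50
'X': A..Z range, ord('X') − ord('A') = 23
'U': A..Z range, ord('U') − ord('A') = 20
'Z': A..Z range, ord('Z') − ord('A') = 25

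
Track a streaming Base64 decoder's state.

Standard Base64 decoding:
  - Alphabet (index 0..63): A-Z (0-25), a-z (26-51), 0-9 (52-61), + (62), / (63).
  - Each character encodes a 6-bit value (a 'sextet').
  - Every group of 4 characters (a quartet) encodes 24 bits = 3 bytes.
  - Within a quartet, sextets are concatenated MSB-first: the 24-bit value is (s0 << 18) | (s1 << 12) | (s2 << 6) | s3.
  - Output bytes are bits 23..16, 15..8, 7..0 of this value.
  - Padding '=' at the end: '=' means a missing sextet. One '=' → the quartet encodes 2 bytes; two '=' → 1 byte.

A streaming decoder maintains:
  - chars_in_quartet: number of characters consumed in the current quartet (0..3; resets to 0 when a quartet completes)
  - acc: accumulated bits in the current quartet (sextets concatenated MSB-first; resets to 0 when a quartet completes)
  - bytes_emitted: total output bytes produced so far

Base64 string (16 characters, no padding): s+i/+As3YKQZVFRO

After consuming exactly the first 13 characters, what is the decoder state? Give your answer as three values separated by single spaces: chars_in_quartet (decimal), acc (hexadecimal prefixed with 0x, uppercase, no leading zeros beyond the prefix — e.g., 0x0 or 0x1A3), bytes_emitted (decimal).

Answer: 1 0x15 9

Derivation:
After char 0 ('s'=44): chars_in_quartet=1 acc=0x2C bytes_emitted=0
After char 1 ('+'=62): chars_in_quartet=2 acc=0xB3E bytes_emitted=0
After char 2 ('i'=34): chars_in_quartet=3 acc=0x2CFA2 bytes_emitted=0
After char 3 ('/'=63): chars_in_quartet=4 acc=0xB3E8BF -> emit B3 E8 BF, reset; bytes_emitted=3
After char 4 ('+'=62): chars_in_quartet=1 acc=0x3E bytes_emitted=3
After char 5 ('A'=0): chars_in_quartet=2 acc=0xF80 bytes_emitted=3
After char 6 ('s'=44): chars_in_quartet=3 acc=0x3E02C bytes_emitted=3
After char 7 ('3'=55): chars_in_quartet=4 acc=0xF80B37 -> emit F8 0B 37, reset; bytes_emitted=6
After char 8 ('Y'=24): chars_in_quartet=1 acc=0x18 bytes_emitted=6
After char 9 ('K'=10): chars_in_quartet=2 acc=0x60A bytes_emitted=6
After char 10 ('Q'=16): chars_in_quartet=3 acc=0x18290 bytes_emitted=6
After char 11 ('Z'=25): chars_in_quartet=4 acc=0x60A419 -> emit 60 A4 19, reset; bytes_emitted=9
After char 12 ('V'=21): chars_in_quartet=1 acc=0x15 bytes_emitted=9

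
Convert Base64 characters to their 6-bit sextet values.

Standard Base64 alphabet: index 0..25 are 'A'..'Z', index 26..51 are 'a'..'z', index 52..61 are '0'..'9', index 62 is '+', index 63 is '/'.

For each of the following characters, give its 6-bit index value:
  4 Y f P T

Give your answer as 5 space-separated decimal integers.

'4': 0..9 range, 52 + ord('4') − ord('0') = 56
'Y': A..Z range, ord('Y') − ord('A') = 24
'f': a..z range, 26 + ord('f') − ord('a') = 31
'P': A..Z range, ord('P') − ord('A') = 15
'T': A..Z range, ord('T') − ord('A') = 19

Answer: 56 24 31 15 19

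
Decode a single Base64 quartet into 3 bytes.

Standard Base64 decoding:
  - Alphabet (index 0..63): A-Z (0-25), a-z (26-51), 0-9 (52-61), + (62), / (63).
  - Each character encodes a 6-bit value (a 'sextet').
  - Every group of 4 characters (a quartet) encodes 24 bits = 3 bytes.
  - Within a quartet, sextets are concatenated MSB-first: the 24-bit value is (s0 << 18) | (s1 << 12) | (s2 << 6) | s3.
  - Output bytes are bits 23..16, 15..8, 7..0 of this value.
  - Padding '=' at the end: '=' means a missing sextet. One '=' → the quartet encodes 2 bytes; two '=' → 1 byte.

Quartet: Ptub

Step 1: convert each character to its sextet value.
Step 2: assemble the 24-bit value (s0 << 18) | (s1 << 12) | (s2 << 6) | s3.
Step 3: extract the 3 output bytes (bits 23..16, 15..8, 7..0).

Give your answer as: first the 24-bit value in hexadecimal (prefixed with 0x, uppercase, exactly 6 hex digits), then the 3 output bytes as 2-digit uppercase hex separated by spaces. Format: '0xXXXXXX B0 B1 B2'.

Answer: 0x3EDB9B 3E DB 9B

Derivation:
Sextets: P=15, t=45, u=46, b=27
24-bit: (15<<18) | (45<<12) | (46<<6) | 27
      = 0x3C0000 | 0x02D000 | 0x000B80 | 0x00001B
      = 0x3EDB9B
Bytes: (v>>16)&0xFF=3E, (v>>8)&0xFF=DB, v&0xFF=9B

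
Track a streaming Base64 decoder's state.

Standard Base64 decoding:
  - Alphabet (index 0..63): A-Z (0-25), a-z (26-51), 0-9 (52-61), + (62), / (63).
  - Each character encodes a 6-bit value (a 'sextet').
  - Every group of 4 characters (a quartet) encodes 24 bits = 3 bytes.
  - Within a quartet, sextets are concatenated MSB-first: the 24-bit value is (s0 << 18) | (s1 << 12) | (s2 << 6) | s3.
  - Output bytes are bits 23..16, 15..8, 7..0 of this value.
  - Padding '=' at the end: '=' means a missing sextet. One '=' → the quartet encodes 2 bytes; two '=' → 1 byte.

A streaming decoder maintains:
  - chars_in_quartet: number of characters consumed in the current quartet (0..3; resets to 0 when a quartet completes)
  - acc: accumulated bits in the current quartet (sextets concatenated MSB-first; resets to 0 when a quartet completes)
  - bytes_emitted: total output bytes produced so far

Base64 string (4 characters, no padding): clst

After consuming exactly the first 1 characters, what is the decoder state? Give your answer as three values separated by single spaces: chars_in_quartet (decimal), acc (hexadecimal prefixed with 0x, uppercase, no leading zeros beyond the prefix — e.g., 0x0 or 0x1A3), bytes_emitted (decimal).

After char 0 ('c'=28): chars_in_quartet=1 acc=0x1C bytes_emitted=0

Answer: 1 0x1C 0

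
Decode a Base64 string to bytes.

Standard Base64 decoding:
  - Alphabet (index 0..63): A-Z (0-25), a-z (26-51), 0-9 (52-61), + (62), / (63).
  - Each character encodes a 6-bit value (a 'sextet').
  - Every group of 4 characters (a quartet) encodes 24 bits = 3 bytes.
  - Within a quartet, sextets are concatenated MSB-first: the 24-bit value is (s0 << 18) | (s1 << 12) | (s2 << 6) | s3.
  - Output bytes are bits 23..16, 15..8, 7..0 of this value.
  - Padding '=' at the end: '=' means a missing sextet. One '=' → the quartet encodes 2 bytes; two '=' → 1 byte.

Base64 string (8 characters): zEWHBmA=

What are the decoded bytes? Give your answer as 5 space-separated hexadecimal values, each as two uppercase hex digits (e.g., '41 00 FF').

Answer: CC 45 87 06 60

Derivation:
After char 0 ('z'=51): chars_in_quartet=1 acc=0x33 bytes_emitted=0
After char 1 ('E'=4): chars_in_quartet=2 acc=0xCC4 bytes_emitted=0
After char 2 ('W'=22): chars_in_quartet=3 acc=0x33116 bytes_emitted=0
After char 3 ('H'=7): chars_in_quartet=4 acc=0xCC4587 -> emit CC 45 87, reset; bytes_emitted=3
After char 4 ('B'=1): chars_in_quartet=1 acc=0x1 bytes_emitted=3
After char 5 ('m'=38): chars_in_quartet=2 acc=0x66 bytes_emitted=3
After char 6 ('A'=0): chars_in_quartet=3 acc=0x1980 bytes_emitted=3
Padding '=': partial quartet acc=0x1980 -> emit 06 60; bytes_emitted=5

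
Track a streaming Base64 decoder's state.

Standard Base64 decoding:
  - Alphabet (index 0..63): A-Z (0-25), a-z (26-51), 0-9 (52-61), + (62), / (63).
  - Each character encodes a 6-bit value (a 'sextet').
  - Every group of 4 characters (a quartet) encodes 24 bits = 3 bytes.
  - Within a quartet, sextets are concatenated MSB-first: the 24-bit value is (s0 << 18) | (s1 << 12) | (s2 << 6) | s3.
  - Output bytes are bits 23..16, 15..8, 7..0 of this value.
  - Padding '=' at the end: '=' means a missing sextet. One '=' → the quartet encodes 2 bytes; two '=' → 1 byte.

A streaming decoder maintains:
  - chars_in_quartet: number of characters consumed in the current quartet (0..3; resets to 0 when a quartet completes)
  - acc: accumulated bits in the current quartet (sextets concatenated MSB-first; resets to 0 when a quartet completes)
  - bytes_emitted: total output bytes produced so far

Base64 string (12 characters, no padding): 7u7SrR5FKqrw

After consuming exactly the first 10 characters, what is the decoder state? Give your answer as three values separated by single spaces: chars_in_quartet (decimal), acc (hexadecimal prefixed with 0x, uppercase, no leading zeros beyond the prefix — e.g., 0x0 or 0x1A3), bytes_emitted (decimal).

After char 0 ('7'=59): chars_in_quartet=1 acc=0x3B bytes_emitted=0
After char 1 ('u'=46): chars_in_quartet=2 acc=0xEEE bytes_emitted=0
After char 2 ('7'=59): chars_in_quartet=3 acc=0x3BBBB bytes_emitted=0
After char 3 ('S'=18): chars_in_quartet=4 acc=0xEEEED2 -> emit EE EE D2, reset; bytes_emitted=3
After char 4 ('r'=43): chars_in_quartet=1 acc=0x2B bytes_emitted=3
After char 5 ('R'=17): chars_in_quartet=2 acc=0xAD1 bytes_emitted=3
After char 6 ('5'=57): chars_in_quartet=3 acc=0x2B479 bytes_emitted=3
After char 7 ('F'=5): chars_in_quartet=4 acc=0xAD1E45 -> emit AD 1E 45, reset; bytes_emitted=6
After char 8 ('K'=10): chars_in_quartet=1 acc=0xA bytes_emitted=6
After char 9 ('q'=42): chars_in_quartet=2 acc=0x2AA bytes_emitted=6

Answer: 2 0x2AA 6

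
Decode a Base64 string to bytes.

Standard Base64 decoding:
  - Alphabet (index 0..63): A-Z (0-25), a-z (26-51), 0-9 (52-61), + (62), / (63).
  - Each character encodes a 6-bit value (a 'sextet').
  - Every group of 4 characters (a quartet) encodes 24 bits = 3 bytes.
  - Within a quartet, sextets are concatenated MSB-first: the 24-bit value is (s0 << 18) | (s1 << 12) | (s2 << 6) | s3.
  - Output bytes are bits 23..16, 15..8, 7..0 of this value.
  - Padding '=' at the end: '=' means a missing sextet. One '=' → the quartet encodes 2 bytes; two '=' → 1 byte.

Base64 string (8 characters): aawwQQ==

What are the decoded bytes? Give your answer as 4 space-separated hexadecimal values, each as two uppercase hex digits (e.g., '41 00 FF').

Answer: 69 AC 30 41

Derivation:
After char 0 ('a'=26): chars_in_quartet=1 acc=0x1A bytes_emitted=0
After char 1 ('a'=26): chars_in_quartet=2 acc=0x69A bytes_emitted=0
After char 2 ('w'=48): chars_in_quartet=3 acc=0x1A6B0 bytes_emitted=0
After char 3 ('w'=48): chars_in_quartet=4 acc=0x69AC30 -> emit 69 AC 30, reset; bytes_emitted=3
After char 4 ('Q'=16): chars_in_quartet=1 acc=0x10 bytes_emitted=3
After char 5 ('Q'=16): chars_in_quartet=2 acc=0x410 bytes_emitted=3
Padding '==': partial quartet acc=0x410 -> emit 41; bytes_emitted=4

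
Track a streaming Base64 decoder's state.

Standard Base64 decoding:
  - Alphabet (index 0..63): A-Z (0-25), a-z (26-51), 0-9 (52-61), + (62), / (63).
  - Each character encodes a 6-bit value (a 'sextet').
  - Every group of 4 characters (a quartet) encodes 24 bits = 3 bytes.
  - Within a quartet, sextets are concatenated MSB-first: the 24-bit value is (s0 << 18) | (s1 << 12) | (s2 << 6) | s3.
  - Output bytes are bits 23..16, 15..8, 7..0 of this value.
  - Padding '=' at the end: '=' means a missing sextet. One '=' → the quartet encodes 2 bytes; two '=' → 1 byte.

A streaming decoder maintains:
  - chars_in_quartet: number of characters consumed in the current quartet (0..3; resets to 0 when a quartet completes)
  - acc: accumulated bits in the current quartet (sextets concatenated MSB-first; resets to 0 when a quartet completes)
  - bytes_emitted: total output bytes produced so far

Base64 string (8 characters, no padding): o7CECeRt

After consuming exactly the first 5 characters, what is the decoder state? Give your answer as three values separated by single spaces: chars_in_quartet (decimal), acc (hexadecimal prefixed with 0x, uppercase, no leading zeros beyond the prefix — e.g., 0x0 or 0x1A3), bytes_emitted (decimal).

Answer: 1 0x2 3

Derivation:
After char 0 ('o'=40): chars_in_quartet=1 acc=0x28 bytes_emitted=0
After char 1 ('7'=59): chars_in_quartet=2 acc=0xA3B bytes_emitted=0
After char 2 ('C'=2): chars_in_quartet=3 acc=0x28EC2 bytes_emitted=0
After char 3 ('E'=4): chars_in_quartet=4 acc=0xA3B084 -> emit A3 B0 84, reset; bytes_emitted=3
After char 4 ('C'=2): chars_in_quartet=1 acc=0x2 bytes_emitted=3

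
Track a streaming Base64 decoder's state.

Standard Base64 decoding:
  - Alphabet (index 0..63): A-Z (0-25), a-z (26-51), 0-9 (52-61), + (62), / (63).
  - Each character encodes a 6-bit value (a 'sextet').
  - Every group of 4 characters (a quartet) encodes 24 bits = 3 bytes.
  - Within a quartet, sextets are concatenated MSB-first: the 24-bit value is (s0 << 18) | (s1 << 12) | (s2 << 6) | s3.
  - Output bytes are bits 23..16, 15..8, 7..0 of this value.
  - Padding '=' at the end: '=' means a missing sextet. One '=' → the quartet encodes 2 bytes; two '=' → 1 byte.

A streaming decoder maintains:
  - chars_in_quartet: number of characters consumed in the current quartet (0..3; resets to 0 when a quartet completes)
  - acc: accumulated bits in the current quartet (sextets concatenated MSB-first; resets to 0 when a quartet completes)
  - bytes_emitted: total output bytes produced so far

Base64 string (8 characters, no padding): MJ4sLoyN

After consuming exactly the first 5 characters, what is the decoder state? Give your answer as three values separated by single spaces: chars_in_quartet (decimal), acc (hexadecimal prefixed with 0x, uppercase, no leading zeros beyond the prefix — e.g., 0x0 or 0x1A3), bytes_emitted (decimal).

After char 0 ('M'=12): chars_in_quartet=1 acc=0xC bytes_emitted=0
After char 1 ('J'=9): chars_in_quartet=2 acc=0x309 bytes_emitted=0
After char 2 ('4'=56): chars_in_quartet=3 acc=0xC278 bytes_emitted=0
After char 3 ('s'=44): chars_in_quartet=4 acc=0x309E2C -> emit 30 9E 2C, reset; bytes_emitted=3
After char 4 ('L'=11): chars_in_quartet=1 acc=0xB bytes_emitted=3

Answer: 1 0xB 3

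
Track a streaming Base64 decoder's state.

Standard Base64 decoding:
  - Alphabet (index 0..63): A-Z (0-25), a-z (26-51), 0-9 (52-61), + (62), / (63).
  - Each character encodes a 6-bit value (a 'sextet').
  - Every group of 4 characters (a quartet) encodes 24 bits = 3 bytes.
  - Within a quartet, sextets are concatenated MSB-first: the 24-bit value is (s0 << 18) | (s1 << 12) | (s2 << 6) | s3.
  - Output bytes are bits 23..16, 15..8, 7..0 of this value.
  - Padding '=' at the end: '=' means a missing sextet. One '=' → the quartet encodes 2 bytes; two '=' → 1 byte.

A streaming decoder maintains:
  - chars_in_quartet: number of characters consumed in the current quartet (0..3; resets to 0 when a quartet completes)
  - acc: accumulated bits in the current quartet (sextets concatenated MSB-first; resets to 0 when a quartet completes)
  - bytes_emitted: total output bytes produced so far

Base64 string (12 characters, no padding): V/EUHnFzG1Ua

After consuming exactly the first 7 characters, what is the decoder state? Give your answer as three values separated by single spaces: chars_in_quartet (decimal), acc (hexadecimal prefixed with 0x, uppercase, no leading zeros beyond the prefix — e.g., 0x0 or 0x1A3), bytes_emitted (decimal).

After char 0 ('V'=21): chars_in_quartet=1 acc=0x15 bytes_emitted=0
After char 1 ('/'=63): chars_in_quartet=2 acc=0x57F bytes_emitted=0
After char 2 ('E'=4): chars_in_quartet=3 acc=0x15FC4 bytes_emitted=0
After char 3 ('U'=20): chars_in_quartet=4 acc=0x57F114 -> emit 57 F1 14, reset; bytes_emitted=3
After char 4 ('H'=7): chars_in_quartet=1 acc=0x7 bytes_emitted=3
After char 5 ('n'=39): chars_in_quartet=2 acc=0x1E7 bytes_emitted=3
After char 6 ('F'=5): chars_in_quartet=3 acc=0x79C5 bytes_emitted=3

Answer: 3 0x79C5 3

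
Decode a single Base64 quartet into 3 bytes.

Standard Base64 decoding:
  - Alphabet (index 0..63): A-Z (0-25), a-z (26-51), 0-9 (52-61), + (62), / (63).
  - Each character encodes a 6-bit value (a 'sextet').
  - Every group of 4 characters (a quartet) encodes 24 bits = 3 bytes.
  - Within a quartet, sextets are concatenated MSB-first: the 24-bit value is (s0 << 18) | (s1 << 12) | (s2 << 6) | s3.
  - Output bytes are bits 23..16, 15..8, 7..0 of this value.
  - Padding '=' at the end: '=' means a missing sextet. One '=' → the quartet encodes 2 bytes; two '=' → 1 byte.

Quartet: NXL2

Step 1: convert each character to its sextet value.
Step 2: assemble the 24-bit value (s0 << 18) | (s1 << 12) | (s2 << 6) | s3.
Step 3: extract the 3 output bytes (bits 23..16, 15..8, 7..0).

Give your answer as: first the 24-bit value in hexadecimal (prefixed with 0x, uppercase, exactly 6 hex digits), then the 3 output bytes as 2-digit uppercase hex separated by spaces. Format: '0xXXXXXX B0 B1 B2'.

Answer: 0x3572F6 35 72 F6

Derivation:
Sextets: N=13, X=23, L=11, 2=54
24-bit: (13<<18) | (23<<12) | (11<<6) | 54
      = 0x340000 | 0x017000 | 0x0002C0 | 0x000036
      = 0x3572F6
Bytes: (v>>16)&0xFF=35, (v>>8)&0xFF=72, v&0xFF=F6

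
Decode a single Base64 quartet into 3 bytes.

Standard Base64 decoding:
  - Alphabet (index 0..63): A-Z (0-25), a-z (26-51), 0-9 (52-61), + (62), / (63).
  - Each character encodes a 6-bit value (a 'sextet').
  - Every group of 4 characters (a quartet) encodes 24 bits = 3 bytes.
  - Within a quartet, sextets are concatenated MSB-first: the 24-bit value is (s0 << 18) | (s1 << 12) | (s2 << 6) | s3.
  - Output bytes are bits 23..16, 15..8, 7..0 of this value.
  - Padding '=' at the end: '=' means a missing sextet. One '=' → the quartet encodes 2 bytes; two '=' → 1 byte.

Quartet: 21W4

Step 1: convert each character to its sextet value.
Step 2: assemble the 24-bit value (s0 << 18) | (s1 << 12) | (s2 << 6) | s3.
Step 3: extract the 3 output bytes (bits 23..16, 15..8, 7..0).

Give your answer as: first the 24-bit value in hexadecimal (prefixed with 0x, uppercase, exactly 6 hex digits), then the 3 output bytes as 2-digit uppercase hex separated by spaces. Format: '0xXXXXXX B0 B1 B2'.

Answer: 0xDB55B8 DB 55 B8

Derivation:
Sextets: 2=54, 1=53, W=22, 4=56
24-bit: (54<<18) | (53<<12) | (22<<6) | 56
      = 0xD80000 | 0x035000 | 0x000580 | 0x000038
      = 0xDB55B8
Bytes: (v>>16)&0xFF=DB, (v>>8)&0xFF=55, v&0xFF=B8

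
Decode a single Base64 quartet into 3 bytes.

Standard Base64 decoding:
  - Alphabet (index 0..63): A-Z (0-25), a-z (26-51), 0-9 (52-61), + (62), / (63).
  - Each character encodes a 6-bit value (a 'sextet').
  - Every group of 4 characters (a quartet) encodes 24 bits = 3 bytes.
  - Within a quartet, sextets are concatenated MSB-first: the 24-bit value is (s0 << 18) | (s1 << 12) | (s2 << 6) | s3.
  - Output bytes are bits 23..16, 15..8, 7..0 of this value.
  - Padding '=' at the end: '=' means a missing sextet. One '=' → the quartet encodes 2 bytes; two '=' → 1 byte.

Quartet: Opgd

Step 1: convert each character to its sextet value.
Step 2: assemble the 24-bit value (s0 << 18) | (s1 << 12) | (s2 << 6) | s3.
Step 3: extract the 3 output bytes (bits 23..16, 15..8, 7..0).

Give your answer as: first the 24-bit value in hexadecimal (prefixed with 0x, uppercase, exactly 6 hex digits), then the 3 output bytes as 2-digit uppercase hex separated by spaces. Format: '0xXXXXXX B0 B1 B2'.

Answer: 0x3A981D 3A 98 1D

Derivation:
Sextets: O=14, p=41, g=32, d=29
24-bit: (14<<18) | (41<<12) | (32<<6) | 29
      = 0x380000 | 0x029000 | 0x000800 | 0x00001D
      = 0x3A981D
Bytes: (v>>16)&0xFF=3A, (v>>8)&0xFF=98, v&0xFF=1D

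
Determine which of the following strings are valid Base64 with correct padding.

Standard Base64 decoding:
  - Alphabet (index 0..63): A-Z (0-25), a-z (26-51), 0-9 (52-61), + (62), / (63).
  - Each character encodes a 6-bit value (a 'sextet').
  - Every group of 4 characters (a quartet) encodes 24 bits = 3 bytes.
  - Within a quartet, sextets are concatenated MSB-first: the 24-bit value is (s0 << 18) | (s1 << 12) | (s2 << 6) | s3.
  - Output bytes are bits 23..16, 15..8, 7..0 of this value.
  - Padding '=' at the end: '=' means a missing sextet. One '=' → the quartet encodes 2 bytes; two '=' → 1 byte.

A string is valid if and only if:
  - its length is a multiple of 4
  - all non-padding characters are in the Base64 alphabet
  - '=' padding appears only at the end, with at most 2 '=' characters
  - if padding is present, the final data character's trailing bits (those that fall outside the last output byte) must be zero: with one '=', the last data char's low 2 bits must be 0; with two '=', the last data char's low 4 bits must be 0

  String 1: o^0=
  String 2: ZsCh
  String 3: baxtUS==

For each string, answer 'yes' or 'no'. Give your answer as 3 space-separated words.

Answer: no yes no

Derivation:
String 1: 'o^0=' → invalid (bad char(s): ['^'])
String 2: 'ZsCh' → valid
String 3: 'baxtUS==' → invalid (bad trailing bits)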